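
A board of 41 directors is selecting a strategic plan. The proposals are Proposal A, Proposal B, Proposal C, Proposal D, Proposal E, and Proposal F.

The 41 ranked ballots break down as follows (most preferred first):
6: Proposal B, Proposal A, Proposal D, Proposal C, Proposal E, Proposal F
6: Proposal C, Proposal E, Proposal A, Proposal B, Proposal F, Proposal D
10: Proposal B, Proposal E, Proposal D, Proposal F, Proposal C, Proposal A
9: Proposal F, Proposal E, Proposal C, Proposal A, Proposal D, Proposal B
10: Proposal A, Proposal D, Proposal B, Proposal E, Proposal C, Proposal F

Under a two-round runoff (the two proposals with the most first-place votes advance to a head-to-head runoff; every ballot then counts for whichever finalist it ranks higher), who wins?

Round 1 first-place votes: Proposal A 10, Proposal B 16, Proposal C 6, Proposal D 0, Proposal E 0, Proposal F 9. Proposal B and Proposal A advance.
Runoff: Proposal B is ranked above Proposal A on 16 ballots, Proposal A above Proposal B on 25.

Proposal A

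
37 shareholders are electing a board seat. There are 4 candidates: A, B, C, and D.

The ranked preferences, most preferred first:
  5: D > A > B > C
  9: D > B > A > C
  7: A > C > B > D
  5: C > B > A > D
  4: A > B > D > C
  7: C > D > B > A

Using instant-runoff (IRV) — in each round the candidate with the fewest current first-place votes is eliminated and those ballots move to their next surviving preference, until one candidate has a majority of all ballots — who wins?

Round 1: A 11, B 0, C 12, D 14. B eliminated.
Round 2: A 11, C 12, D 14. A eliminated.
Round 3: C 19, D 18. C has a majority (≥19).

C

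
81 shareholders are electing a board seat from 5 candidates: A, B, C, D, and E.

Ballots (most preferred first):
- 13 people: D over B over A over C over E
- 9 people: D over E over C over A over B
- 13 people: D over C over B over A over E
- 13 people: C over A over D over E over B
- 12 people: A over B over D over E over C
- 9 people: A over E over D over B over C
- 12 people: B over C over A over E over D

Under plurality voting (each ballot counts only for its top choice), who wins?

D

First-place votes: A 21, B 12, C 13, D 35, E 0.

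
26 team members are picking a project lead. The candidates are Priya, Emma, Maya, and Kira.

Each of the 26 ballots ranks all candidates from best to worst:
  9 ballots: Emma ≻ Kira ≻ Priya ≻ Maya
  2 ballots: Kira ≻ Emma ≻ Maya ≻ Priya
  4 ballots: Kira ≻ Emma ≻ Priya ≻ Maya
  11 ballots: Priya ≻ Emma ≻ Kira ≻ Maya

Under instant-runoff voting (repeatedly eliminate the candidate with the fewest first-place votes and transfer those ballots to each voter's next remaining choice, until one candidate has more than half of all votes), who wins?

Round 1: Priya 11, Emma 9, Maya 0, Kira 6. Maya eliminated.
Round 2: Priya 11, Emma 9, Kira 6. Kira eliminated.
Round 3: Priya 11, Emma 15. Emma has a majority (≥14).

Emma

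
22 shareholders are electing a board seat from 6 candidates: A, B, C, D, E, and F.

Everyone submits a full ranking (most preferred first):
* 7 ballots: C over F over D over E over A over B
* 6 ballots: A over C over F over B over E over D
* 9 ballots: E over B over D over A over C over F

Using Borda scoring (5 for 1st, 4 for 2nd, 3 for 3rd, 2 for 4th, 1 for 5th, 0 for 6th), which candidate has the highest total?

A: 7×1 + 6×5 + 9×2 = 55
B: 7×0 + 6×2 + 9×4 = 48
C: 7×5 + 6×4 + 9×1 = 68
D: 7×3 + 6×0 + 9×3 = 48
E: 7×2 + 6×1 + 9×5 = 65
F: 7×4 + 6×3 + 9×0 = 46

C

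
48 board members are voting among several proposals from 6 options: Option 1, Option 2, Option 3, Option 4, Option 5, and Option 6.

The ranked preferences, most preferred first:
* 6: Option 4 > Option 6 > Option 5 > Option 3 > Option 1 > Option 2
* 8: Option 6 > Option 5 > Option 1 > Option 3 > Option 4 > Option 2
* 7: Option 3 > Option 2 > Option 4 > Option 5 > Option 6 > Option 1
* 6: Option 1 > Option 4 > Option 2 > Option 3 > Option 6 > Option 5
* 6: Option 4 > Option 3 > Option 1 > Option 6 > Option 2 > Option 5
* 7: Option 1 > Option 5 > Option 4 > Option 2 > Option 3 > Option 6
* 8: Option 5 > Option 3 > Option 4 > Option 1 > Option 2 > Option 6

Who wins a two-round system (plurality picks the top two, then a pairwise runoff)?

Option 4

Round 1 first-place votes: Option 1 13, Option 2 0, Option 3 7, Option 4 12, Option 5 8, Option 6 8. Option 1 and Option 4 advance.
Runoff: Option 1 is ranked above Option 4 on 21 ballots, Option 4 above Option 1 on 27.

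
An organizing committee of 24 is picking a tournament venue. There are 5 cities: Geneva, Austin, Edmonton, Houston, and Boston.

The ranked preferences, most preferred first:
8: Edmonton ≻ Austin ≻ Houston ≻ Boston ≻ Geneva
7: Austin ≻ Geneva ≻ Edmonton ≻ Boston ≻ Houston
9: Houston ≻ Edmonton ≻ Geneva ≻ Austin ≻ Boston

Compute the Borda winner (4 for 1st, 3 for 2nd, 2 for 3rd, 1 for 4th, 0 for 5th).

Edmonton

Geneva: 8×0 + 7×3 + 9×2 = 39
Austin: 8×3 + 7×4 + 9×1 = 61
Edmonton: 8×4 + 7×2 + 9×3 = 73
Houston: 8×2 + 7×0 + 9×4 = 52
Boston: 8×1 + 7×1 + 9×0 = 15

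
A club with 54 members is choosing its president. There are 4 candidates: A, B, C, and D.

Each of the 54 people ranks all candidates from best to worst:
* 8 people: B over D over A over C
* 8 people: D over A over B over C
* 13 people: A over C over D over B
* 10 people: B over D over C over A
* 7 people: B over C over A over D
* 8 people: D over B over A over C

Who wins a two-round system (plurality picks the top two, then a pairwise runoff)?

D

Round 1 first-place votes: A 13, B 25, C 0, D 16. B and D advance.
Runoff: B is ranked above D on 25 ballots, D above B on 29.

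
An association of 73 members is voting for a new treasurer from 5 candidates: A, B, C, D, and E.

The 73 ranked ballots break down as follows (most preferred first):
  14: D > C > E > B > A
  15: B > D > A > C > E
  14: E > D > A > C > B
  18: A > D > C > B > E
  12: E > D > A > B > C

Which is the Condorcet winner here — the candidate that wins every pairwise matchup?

D

D vs A: 55–18
D vs B: 58–15
D vs C: 73–0
D vs E: 47–26
D beats every other candidate.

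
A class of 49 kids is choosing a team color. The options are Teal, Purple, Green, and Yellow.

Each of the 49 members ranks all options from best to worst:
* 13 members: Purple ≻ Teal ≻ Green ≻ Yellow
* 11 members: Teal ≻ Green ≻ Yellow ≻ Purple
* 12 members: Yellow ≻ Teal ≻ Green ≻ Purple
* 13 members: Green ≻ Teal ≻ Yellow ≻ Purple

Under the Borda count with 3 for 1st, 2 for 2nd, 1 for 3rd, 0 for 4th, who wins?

Teal

Teal: 13×2 + 11×3 + 12×2 + 13×2 = 109
Purple: 13×3 + 11×0 + 12×0 + 13×0 = 39
Green: 13×1 + 11×2 + 12×1 + 13×3 = 86
Yellow: 13×0 + 11×1 + 12×3 + 13×1 = 60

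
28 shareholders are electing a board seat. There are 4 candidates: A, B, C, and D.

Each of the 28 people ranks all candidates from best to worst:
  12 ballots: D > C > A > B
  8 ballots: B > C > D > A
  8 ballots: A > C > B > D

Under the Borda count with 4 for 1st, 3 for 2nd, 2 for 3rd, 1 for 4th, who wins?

A: 12×2 + 8×1 + 8×4 = 64
B: 12×1 + 8×4 + 8×2 = 60
C: 12×3 + 8×3 + 8×3 = 84
D: 12×4 + 8×2 + 8×1 = 72

C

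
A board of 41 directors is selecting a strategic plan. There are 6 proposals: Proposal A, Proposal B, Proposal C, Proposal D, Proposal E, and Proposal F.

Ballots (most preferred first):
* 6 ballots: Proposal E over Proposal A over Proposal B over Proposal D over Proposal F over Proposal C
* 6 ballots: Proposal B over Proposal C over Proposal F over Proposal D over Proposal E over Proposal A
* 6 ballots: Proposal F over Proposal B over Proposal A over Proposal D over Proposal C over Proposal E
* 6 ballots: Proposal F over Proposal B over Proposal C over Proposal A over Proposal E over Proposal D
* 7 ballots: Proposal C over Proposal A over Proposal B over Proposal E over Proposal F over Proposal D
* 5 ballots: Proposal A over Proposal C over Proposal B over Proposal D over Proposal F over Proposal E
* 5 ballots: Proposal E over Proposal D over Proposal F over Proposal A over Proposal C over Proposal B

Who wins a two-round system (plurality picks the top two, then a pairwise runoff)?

Round 1 first-place votes: Proposal A 5, Proposal B 6, Proposal C 7, Proposal D 0, Proposal E 11, Proposal F 12. Proposal F and Proposal E advance.
Runoff: Proposal F is ranked above Proposal E on 23 ballots, Proposal E above Proposal F on 18.

Proposal F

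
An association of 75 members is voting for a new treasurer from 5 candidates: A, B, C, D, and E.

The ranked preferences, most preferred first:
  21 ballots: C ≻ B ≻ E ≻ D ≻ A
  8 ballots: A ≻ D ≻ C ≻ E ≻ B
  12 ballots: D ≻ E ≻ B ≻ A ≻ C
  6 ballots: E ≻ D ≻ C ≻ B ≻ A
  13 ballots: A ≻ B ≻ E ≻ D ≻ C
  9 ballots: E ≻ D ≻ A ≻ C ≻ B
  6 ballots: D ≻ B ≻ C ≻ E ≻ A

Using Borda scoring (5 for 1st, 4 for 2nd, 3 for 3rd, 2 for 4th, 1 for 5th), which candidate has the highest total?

E

A: 21×1 + 8×5 + 12×2 + 6×1 + 13×5 + 9×3 + 6×1 = 189
B: 21×4 + 8×1 + 12×3 + 6×2 + 13×4 + 9×1 + 6×4 = 225
C: 21×5 + 8×3 + 12×1 + 6×3 + 13×1 + 9×2 + 6×3 = 208
D: 21×2 + 8×4 + 12×5 + 6×4 + 13×2 + 9×4 + 6×5 = 250
E: 21×3 + 8×2 + 12×4 + 6×5 + 13×3 + 9×5 + 6×2 = 253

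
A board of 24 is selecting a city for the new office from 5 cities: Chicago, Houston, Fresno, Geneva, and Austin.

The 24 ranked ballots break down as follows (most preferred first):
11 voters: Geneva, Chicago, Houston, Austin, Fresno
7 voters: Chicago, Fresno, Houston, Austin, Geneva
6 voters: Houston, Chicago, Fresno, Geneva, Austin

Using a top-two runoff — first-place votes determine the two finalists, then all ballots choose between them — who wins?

Chicago

Round 1 first-place votes: Chicago 7, Houston 6, Fresno 0, Geneva 11, Austin 0. Geneva and Chicago advance.
Runoff: Geneva is ranked above Chicago on 11 ballots, Chicago above Geneva on 13.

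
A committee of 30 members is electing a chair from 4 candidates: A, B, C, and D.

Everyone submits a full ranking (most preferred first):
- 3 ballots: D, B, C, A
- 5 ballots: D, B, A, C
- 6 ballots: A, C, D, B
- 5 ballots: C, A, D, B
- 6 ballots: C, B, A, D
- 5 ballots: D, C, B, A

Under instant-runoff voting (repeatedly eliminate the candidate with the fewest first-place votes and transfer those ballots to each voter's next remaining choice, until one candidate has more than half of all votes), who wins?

Round 1: A 6, B 0, C 11, D 13. B eliminated.
Round 2: A 6, C 11, D 13. A eliminated.
Round 3: C 17, D 13. C has a majority (≥16).

C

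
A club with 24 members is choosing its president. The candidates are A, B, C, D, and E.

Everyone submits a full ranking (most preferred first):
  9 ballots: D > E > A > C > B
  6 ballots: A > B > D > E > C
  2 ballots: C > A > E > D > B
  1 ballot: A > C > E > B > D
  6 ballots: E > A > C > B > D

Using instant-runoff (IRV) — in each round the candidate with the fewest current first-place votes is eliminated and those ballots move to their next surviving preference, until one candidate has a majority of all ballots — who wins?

A

Round 1: A 7, B 0, C 2, D 9, E 6. B eliminated.
Round 2: A 7, C 2, D 9, E 6. C eliminated.
Round 3: A 9, D 9, E 6. E eliminated.
Round 4: A 15, D 9. A has a majority (≥13).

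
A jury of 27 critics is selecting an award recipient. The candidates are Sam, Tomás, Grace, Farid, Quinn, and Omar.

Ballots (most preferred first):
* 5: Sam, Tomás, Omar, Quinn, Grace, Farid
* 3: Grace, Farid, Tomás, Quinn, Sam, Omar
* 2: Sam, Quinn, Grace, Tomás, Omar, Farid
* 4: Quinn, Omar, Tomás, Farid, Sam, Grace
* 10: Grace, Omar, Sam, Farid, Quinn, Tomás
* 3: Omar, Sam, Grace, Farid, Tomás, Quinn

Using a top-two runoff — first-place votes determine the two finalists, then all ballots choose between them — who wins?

Round 1 first-place votes: Sam 7, Tomás 0, Grace 13, Farid 0, Quinn 4, Omar 3. Grace and Sam advance.
Runoff: Grace is ranked above Sam on 13 ballots, Sam above Grace on 14.

Sam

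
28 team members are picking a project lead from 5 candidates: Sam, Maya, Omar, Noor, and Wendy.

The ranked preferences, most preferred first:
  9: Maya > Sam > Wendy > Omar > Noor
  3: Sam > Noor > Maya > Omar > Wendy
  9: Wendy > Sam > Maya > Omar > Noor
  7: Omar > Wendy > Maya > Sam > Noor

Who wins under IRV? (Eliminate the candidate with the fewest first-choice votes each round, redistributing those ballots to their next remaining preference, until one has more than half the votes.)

Wendy

Round 1: Sam 3, Maya 9, Omar 7, Noor 0, Wendy 9. Noor eliminated.
Round 2: Sam 3, Maya 9, Omar 7, Wendy 9. Sam eliminated.
Round 3: Maya 12, Omar 7, Wendy 9. Omar eliminated.
Round 4: Maya 12, Wendy 16. Wendy has a majority (≥15).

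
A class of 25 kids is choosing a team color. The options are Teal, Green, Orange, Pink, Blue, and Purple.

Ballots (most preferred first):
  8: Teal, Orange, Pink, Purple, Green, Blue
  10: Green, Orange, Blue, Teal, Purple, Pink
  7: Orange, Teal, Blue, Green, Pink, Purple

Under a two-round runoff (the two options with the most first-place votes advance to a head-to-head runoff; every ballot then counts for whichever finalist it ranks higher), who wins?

Teal

Round 1 first-place votes: Teal 8, Green 10, Orange 7, Pink 0, Blue 0, Purple 0. Green and Teal advance.
Runoff: Green is ranked above Teal on 10 ballots, Teal above Green on 15.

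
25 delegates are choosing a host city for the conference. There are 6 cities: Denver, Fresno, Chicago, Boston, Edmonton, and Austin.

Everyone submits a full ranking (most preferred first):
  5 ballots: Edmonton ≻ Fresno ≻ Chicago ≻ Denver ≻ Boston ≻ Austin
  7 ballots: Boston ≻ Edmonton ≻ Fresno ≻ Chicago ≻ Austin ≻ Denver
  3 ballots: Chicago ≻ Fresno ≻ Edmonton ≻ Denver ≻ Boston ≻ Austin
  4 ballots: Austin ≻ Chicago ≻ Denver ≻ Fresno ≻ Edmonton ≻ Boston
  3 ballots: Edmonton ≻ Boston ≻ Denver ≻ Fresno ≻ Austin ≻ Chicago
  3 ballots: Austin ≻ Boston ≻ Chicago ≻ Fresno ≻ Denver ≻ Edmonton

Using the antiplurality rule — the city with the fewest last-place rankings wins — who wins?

Last-place votes: Denver 7, Fresno 0, Chicago 3, Boston 4, Edmonton 3, Austin 8.

Fresno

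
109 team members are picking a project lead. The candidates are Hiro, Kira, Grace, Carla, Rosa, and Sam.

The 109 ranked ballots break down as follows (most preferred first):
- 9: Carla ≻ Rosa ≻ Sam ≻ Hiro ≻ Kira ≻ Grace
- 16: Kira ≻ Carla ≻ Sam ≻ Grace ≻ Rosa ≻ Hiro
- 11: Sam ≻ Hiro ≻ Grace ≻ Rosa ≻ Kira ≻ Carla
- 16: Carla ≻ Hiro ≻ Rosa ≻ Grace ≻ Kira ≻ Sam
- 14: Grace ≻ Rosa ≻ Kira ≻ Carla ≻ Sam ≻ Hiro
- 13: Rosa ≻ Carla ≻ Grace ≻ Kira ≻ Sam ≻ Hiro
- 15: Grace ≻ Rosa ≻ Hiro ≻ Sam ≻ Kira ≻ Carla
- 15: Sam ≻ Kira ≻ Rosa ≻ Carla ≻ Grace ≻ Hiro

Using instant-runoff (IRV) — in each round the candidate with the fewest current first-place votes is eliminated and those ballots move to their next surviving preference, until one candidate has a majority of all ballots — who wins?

Carla

Round 1: Hiro 0, Kira 16, Grace 29, Carla 25, Rosa 13, Sam 26. Hiro eliminated.
Round 2: Kira 16, Grace 29, Carla 25, Rosa 13, Sam 26. Rosa eliminated.
Round 3: Kira 16, Grace 29, Carla 38, Sam 26. Kira eliminated.
Round 4: Grace 29, Carla 54, Sam 26. Sam eliminated.
Round 5: Grace 40, Carla 69. Carla has a majority (≥55).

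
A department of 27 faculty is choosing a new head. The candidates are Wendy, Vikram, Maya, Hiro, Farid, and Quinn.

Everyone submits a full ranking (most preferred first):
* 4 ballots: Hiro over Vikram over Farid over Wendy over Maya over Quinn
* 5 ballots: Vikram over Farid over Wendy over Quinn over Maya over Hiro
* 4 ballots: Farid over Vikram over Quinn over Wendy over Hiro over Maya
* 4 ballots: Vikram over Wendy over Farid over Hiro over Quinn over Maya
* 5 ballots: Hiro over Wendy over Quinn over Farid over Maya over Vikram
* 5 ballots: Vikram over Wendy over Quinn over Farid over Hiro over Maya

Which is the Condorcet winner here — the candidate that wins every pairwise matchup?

Vikram

Vikram vs Wendy: 22–5
Vikram vs Maya: 22–5
Vikram vs Hiro: 18–9
Vikram vs Farid: 18–9
Vikram vs Quinn: 22–5
Vikram beats every other candidate.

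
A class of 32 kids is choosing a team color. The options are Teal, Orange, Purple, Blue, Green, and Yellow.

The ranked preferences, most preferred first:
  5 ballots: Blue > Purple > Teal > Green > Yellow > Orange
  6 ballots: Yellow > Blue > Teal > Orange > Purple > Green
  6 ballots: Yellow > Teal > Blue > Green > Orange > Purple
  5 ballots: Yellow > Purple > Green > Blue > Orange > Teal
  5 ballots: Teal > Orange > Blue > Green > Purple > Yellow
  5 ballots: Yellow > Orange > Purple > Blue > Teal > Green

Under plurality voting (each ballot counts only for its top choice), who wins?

First-place votes: Teal 5, Orange 0, Purple 0, Blue 5, Green 0, Yellow 22.

Yellow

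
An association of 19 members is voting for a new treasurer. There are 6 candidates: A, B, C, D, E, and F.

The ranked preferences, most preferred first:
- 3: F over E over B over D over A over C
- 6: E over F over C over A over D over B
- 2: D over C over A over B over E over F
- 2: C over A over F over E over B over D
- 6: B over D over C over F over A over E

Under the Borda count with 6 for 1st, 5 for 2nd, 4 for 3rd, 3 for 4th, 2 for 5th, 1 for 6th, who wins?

F

A: 3×2 + 6×3 + 2×4 + 2×5 + 6×2 = 54
B: 3×4 + 6×1 + 2×3 + 2×2 + 6×6 = 64
C: 3×1 + 6×4 + 2×5 + 2×6 + 6×4 = 73
D: 3×3 + 6×2 + 2×6 + 2×1 + 6×5 = 65
E: 3×5 + 6×6 + 2×2 + 2×3 + 6×1 = 67
F: 3×6 + 6×5 + 2×1 + 2×4 + 6×3 = 76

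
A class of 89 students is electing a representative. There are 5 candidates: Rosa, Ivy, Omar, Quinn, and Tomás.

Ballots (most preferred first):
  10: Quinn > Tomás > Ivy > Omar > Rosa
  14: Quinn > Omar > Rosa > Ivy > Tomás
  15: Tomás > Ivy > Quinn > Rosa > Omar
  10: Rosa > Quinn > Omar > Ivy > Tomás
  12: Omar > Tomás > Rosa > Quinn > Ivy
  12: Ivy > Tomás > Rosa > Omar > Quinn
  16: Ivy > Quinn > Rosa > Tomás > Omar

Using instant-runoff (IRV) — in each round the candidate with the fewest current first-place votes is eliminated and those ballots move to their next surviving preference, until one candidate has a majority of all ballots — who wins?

Quinn

Round 1: Rosa 10, Ivy 28, Omar 12, Quinn 24, Tomás 15. Rosa eliminated.
Round 2: Ivy 28, Omar 12, Quinn 34, Tomás 15. Omar eliminated.
Round 3: Ivy 28, Quinn 34, Tomás 27. Tomás eliminated.
Round 4: Ivy 43, Quinn 46. Quinn has a majority (≥45).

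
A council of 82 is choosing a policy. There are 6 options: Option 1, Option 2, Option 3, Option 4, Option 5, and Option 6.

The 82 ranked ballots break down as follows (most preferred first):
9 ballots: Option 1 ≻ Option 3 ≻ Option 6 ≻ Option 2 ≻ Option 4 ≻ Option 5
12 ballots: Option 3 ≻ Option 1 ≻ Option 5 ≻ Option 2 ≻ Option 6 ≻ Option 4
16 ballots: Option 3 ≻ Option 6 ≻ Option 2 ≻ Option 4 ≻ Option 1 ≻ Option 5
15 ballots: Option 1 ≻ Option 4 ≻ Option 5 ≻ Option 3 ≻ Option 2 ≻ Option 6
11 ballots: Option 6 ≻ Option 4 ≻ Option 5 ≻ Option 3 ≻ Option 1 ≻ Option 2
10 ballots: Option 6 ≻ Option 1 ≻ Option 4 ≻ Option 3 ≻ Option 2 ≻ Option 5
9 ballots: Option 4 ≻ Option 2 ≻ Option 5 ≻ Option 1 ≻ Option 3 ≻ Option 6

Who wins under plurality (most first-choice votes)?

Option 3

First-place votes: Option 1 24, Option 2 0, Option 3 28, Option 4 9, Option 5 0, Option 6 21.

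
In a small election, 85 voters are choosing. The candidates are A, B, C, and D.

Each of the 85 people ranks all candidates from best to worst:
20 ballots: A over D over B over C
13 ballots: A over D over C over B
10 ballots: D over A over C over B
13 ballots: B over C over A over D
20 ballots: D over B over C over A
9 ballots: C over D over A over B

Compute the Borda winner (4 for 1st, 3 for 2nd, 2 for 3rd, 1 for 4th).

A: 20×4 + 13×4 + 10×3 + 13×2 + 20×1 + 9×2 = 226
B: 20×2 + 13×1 + 10×1 + 13×4 + 20×3 + 9×1 = 184
C: 20×1 + 13×2 + 10×2 + 13×3 + 20×2 + 9×4 = 181
D: 20×3 + 13×3 + 10×4 + 13×1 + 20×4 + 9×3 = 259

D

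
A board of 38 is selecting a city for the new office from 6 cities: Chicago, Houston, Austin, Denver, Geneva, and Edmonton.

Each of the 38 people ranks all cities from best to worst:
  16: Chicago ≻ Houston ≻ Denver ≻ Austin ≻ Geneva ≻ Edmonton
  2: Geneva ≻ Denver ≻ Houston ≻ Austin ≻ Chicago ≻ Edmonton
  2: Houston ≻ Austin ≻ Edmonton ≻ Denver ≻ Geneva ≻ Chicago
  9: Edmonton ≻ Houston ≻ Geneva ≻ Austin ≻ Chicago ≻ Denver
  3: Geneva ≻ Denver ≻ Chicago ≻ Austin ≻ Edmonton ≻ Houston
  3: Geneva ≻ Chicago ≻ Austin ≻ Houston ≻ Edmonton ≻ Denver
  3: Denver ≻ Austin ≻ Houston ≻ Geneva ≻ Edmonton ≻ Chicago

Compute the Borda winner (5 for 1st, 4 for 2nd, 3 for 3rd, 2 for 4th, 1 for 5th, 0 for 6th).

Chicago: 16×5 + 2×1 + 2×0 + 9×1 + 3×3 + 3×4 + 3×0 = 112
Houston: 16×4 + 2×3 + 2×5 + 9×4 + 3×0 + 3×2 + 3×3 = 131
Austin: 16×2 + 2×2 + 2×4 + 9×2 + 3×2 + 3×3 + 3×4 = 89
Denver: 16×3 + 2×4 + 2×2 + 9×0 + 3×4 + 3×0 + 3×5 = 87
Geneva: 16×1 + 2×5 + 2×1 + 9×3 + 3×5 + 3×5 + 3×2 = 91
Edmonton: 16×0 + 2×0 + 2×3 + 9×5 + 3×1 + 3×1 + 3×1 = 60

Houston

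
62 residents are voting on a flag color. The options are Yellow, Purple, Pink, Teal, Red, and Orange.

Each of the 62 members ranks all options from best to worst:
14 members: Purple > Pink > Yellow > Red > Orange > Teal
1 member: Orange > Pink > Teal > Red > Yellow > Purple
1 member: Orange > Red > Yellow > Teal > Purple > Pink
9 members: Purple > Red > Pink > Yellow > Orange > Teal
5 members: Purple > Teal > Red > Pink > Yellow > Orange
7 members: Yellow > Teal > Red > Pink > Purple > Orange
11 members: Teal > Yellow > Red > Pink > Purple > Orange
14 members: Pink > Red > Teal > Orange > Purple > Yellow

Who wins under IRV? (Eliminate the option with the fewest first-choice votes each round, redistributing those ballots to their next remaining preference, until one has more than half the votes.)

Teal

Round 1: Yellow 7, Purple 28, Pink 14, Teal 11, Red 0, Orange 2. Red eliminated.
Round 2: Yellow 7, Purple 28, Pink 14, Teal 11, Orange 2. Orange eliminated.
Round 3: Yellow 8, Purple 28, Pink 15, Teal 11. Yellow eliminated.
Round 4: Purple 28, Pink 15, Teal 19. Pink eliminated.
Round 5: Purple 28, Teal 34. Teal has a majority (≥32).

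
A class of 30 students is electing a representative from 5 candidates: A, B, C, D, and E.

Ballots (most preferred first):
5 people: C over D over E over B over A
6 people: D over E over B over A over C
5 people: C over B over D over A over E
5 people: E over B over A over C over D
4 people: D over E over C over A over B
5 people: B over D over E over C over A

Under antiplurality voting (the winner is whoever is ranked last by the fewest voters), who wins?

Last-place votes: A 10, B 4, C 6, D 5, E 5.

B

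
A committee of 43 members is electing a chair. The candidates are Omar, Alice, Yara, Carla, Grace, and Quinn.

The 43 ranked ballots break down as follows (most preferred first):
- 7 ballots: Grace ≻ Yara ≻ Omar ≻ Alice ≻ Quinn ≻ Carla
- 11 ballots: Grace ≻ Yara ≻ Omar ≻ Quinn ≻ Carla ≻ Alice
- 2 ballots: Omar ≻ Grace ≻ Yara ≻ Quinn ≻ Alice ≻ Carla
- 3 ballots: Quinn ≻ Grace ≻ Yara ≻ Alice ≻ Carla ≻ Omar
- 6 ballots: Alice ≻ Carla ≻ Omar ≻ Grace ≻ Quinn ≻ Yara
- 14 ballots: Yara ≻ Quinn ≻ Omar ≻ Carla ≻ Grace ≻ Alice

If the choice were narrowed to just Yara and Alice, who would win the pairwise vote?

Yara

Yara is ranked above Alice on 37 ballots; Alice above Yara on 6.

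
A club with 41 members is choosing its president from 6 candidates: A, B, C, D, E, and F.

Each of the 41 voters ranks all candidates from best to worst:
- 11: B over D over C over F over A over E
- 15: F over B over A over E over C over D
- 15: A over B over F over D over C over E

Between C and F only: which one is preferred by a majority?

C is ranked above F on 11 ballots; F above C on 30.

F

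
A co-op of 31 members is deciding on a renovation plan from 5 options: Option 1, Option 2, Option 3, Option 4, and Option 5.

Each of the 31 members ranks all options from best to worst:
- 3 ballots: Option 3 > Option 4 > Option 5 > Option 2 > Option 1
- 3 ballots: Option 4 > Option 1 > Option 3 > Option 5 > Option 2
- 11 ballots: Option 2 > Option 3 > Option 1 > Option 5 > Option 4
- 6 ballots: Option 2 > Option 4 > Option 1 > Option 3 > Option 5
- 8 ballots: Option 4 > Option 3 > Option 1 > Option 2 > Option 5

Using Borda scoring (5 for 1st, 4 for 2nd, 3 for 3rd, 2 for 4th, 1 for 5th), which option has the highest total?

Option 3

Option 1: 3×1 + 3×4 + 11×3 + 6×3 + 8×3 = 90
Option 2: 3×2 + 3×1 + 11×5 + 6×5 + 8×2 = 110
Option 3: 3×5 + 3×3 + 11×4 + 6×2 + 8×4 = 112
Option 4: 3×4 + 3×5 + 11×1 + 6×4 + 8×5 = 102
Option 5: 3×3 + 3×2 + 11×2 + 6×1 + 8×1 = 51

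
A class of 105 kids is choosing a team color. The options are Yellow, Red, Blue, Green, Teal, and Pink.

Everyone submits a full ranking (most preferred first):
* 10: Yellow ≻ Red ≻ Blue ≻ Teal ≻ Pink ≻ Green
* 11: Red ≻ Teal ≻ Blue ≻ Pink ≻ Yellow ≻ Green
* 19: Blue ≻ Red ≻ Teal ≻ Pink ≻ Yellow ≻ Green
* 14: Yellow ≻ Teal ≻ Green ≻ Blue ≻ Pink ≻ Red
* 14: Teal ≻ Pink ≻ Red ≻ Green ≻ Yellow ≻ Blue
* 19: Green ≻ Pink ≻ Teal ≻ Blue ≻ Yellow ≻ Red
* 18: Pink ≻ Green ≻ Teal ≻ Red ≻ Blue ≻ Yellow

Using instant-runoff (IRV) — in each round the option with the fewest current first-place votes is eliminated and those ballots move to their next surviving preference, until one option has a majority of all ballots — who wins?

Round 1: Yellow 24, Red 11, Blue 19, Green 19, Teal 14, Pink 18. Red eliminated.
Round 2: Yellow 24, Blue 19, Green 19, Teal 25, Pink 18. Pink eliminated.
Round 3: Yellow 24, Blue 19, Green 37, Teal 25. Blue eliminated.
Round 4: Yellow 24, Green 37, Teal 44. Yellow eliminated.
Round 5: Green 37, Teal 68. Teal has a majority (≥53).

Teal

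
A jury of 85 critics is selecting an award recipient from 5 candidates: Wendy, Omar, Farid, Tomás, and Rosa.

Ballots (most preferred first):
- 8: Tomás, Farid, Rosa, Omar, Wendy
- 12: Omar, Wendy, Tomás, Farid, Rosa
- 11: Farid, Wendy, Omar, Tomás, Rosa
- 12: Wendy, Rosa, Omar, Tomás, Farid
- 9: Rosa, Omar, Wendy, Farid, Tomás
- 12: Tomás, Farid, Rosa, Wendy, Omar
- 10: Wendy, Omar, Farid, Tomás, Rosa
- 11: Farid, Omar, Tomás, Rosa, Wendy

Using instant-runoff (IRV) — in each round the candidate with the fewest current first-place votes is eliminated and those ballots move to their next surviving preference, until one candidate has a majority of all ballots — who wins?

Round 1: Wendy 22, Omar 12, Farid 22, Tomás 20, Rosa 9. Rosa eliminated.
Round 2: Wendy 22, Omar 21, Farid 22, Tomás 20. Tomás eliminated.
Round 3: Wendy 22, Omar 21, Farid 42. Omar eliminated.
Round 4: Wendy 43, Farid 42. Wendy has a majority (≥43).

Wendy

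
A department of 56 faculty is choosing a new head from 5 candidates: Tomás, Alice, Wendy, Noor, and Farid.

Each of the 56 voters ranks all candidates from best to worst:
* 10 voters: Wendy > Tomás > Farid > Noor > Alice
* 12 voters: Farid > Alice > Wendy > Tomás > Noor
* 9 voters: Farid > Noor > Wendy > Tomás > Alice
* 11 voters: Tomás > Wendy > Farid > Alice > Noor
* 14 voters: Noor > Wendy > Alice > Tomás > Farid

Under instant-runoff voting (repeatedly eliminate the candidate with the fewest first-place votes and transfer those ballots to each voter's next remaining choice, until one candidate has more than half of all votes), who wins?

Tomás

Round 1: Tomás 11, Alice 0, Wendy 10, Noor 14, Farid 21. Alice eliminated.
Round 2: Tomás 11, Wendy 10, Noor 14, Farid 21. Wendy eliminated.
Round 3: Tomás 21, Noor 14, Farid 21. Noor eliminated.
Round 4: Tomás 35, Farid 21. Tomás has a majority (≥29).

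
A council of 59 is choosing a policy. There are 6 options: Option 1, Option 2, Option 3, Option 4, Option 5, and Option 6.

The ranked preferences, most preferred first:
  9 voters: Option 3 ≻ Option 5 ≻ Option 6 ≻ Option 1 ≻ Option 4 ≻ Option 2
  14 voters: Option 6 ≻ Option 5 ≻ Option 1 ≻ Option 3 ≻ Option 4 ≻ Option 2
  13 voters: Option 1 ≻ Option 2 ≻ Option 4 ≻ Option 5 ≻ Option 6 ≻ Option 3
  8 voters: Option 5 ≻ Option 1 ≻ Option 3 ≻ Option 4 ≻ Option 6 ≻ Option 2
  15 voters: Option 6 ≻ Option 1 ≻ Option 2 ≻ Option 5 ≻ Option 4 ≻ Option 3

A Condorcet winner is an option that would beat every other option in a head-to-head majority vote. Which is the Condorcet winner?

Option 5

Option 5 vs Option 1: 31–28
Option 5 vs Option 2: 31–28
Option 5 vs Option 3: 50–9
Option 5 vs Option 4: 46–13
Option 5 vs Option 6: 30–29
Option 5 beats every other option.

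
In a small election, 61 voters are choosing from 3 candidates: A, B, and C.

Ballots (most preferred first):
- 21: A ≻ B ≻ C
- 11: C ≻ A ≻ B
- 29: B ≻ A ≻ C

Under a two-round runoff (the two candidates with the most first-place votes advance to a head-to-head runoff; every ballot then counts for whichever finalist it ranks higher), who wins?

A

Round 1 first-place votes: A 21, B 29, C 11. B and A advance.
Runoff: B is ranked above A on 29 ballots, A above B on 32.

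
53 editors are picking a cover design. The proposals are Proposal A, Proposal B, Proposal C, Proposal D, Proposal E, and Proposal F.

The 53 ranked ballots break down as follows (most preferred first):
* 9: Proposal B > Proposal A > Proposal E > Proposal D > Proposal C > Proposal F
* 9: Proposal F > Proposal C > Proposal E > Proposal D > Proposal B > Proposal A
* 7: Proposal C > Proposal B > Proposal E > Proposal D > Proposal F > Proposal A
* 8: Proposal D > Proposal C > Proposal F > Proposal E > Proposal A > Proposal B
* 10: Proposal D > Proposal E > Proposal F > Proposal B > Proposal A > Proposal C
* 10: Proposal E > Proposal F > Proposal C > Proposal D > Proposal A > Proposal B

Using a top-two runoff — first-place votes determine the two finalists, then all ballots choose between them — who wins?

Round 1 first-place votes: Proposal A 0, Proposal B 9, Proposal C 7, Proposal D 18, Proposal E 10, Proposal F 9. Proposal D and Proposal E advance.
Runoff: Proposal D is ranked above Proposal E on 18 ballots, Proposal E above Proposal D on 35.

Proposal E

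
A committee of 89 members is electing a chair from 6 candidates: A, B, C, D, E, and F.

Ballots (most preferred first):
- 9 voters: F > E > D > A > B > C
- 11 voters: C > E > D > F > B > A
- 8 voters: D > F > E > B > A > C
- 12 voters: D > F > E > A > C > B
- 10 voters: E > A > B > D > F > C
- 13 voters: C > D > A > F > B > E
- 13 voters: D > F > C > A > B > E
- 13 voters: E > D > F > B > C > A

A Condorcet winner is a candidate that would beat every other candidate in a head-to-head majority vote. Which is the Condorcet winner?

D

D vs A: 79–10
D vs B: 79–10
D vs C: 65–24
D vs E: 46–43
D vs F: 80–9
D beats every other candidate.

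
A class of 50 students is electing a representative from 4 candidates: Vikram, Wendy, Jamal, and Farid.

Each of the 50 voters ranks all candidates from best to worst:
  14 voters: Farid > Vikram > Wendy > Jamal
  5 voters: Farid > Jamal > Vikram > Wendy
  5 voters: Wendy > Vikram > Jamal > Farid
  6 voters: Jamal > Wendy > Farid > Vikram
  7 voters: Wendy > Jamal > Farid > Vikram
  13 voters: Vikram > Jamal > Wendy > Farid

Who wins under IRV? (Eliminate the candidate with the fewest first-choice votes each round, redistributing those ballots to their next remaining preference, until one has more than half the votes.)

Wendy

Round 1: Vikram 13, Wendy 12, Jamal 6, Farid 19. Jamal eliminated.
Round 2: Vikram 13, Wendy 18, Farid 19. Vikram eliminated.
Round 3: Wendy 31, Farid 19. Wendy has a majority (≥26).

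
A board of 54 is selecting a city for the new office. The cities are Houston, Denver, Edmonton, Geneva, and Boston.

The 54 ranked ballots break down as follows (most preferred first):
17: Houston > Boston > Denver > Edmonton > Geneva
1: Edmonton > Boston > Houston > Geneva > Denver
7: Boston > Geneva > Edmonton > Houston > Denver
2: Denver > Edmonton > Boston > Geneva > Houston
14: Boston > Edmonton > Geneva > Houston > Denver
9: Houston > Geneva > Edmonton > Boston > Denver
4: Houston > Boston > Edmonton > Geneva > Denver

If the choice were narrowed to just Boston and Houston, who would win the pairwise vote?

Houston

Boston is ranked above Houston on 24 ballots; Houston above Boston on 30.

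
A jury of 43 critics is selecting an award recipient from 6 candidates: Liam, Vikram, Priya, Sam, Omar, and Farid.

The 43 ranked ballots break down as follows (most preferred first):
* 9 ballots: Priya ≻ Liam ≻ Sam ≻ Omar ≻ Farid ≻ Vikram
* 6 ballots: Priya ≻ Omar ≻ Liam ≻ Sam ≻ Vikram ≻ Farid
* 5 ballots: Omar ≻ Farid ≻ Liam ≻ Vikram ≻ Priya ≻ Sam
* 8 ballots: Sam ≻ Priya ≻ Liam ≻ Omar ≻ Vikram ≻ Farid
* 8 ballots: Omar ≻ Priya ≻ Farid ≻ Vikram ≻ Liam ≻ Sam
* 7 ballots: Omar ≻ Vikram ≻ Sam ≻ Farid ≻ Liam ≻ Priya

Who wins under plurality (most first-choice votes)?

Omar

First-place votes: Liam 0, Vikram 0, Priya 15, Sam 8, Omar 20, Farid 0.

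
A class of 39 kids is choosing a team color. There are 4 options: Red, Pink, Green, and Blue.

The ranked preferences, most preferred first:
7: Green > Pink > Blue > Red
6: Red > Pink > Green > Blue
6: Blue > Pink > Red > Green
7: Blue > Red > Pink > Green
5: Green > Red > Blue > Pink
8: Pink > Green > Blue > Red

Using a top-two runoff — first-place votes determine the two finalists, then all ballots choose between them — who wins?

Green

Round 1 first-place votes: Red 6, Pink 8, Green 12, Blue 13. Blue and Green advance.
Runoff: Blue is ranked above Green on 13 ballots, Green above Blue on 26.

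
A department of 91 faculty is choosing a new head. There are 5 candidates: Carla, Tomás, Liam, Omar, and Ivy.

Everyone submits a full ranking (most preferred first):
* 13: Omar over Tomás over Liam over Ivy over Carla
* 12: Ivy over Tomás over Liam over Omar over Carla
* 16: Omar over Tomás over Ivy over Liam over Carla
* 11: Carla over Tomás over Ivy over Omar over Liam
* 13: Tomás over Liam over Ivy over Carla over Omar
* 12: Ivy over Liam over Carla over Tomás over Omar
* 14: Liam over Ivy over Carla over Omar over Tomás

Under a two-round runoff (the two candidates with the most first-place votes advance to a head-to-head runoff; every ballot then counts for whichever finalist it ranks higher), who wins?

Round 1 first-place votes: Carla 11, Tomás 13, Liam 14, Omar 29, Ivy 24. Omar and Ivy advance.
Runoff: Omar is ranked above Ivy on 29 ballots, Ivy above Omar on 62.

Ivy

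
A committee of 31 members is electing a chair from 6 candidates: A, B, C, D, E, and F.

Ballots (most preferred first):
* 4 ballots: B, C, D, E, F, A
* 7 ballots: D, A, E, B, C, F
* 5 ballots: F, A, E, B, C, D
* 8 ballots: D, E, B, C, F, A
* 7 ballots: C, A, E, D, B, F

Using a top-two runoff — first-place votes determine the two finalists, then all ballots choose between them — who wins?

C

Round 1 first-place votes: A 0, B 4, C 7, D 15, E 0, F 5. D and C advance.
Runoff: D is ranked above C on 15 ballots, C above D on 16.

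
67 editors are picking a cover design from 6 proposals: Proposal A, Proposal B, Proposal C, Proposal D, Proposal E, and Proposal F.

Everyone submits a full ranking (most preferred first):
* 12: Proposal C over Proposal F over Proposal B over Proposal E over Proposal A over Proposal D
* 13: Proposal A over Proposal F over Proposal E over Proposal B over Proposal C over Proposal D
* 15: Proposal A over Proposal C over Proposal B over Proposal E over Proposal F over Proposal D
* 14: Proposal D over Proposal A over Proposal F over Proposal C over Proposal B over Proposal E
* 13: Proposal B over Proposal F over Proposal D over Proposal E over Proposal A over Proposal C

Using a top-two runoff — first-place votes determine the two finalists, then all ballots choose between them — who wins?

Round 1 first-place votes: Proposal A 28, Proposal B 13, Proposal C 12, Proposal D 14, Proposal E 0, Proposal F 0. Proposal A and Proposal D advance.
Runoff: Proposal A is ranked above Proposal D on 40 ballots, Proposal D above Proposal A on 27.

Proposal A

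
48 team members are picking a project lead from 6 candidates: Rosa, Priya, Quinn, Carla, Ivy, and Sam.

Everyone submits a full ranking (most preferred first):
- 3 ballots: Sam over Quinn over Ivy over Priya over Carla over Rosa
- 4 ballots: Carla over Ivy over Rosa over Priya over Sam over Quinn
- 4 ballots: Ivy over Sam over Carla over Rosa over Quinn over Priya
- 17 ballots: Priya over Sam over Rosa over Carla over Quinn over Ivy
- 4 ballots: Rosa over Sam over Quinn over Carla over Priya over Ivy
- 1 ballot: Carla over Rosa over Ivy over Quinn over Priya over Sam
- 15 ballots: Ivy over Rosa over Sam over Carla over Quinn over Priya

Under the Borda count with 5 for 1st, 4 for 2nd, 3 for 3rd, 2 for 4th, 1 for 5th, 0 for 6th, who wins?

Rosa: 3×0 + 4×3 + 4×2 + 17×3 + 4×5 + 1×4 + 15×4 = 155
Priya: 3×2 + 4×2 + 4×0 + 17×5 + 4×1 + 1×1 + 15×0 = 104
Quinn: 3×4 + 4×0 + 4×1 + 17×1 + 4×3 + 1×2 + 15×1 = 62
Carla: 3×1 + 4×5 + 4×3 + 17×2 + 4×2 + 1×5 + 15×2 = 112
Ivy: 3×3 + 4×4 + 4×5 + 17×0 + 4×0 + 1×3 + 15×5 = 123
Sam: 3×5 + 4×1 + 4×4 + 17×4 + 4×4 + 1×0 + 15×3 = 164

Sam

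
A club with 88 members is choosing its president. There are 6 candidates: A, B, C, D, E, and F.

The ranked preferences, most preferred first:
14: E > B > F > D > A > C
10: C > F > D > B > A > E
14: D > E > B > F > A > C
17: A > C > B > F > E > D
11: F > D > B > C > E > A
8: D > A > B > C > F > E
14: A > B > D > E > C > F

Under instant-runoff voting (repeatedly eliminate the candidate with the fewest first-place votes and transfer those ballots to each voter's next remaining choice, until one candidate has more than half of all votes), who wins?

F

Round 1: A 31, B 0, C 10, D 22, E 14, F 11. B eliminated.
Round 2: A 31, C 10, D 22, E 14, F 11. C eliminated.
Round 3: A 31, D 22, E 14, F 21. E eliminated.
Round 4: A 31, D 22, F 35. D eliminated.
Round 5: A 39, F 49. F has a majority (≥45).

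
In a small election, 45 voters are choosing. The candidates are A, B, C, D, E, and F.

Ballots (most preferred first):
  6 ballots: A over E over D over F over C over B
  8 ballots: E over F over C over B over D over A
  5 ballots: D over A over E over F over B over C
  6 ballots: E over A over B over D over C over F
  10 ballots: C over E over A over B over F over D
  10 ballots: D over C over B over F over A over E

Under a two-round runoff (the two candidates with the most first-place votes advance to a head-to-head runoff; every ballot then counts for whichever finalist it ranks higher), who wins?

E

Round 1 first-place votes: A 6, B 0, C 10, D 15, E 14, F 0. D and E advance.
Runoff: D is ranked above E on 15 ballots, E above D on 30.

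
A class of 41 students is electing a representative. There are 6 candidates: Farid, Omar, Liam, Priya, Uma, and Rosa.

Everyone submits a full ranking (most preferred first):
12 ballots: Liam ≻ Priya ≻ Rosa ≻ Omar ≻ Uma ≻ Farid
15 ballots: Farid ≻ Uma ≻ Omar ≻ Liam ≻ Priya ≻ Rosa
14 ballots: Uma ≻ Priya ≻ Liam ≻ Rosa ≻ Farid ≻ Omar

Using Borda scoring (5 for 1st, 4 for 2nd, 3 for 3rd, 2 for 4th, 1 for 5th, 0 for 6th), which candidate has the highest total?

Farid: 12×0 + 15×5 + 14×1 = 89
Omar: 12×2 + 15×3 + 14×0 = 69
Liam: 12×5 + 15×2 + 14×3 = 132
Priya: 12×4 + 15×1 + 14×4 = 119
Uma: 12×1 + 15×4 + 14×5 = 142
Rosa: 12×3 + 15×0 + 14×2 = 64

Uma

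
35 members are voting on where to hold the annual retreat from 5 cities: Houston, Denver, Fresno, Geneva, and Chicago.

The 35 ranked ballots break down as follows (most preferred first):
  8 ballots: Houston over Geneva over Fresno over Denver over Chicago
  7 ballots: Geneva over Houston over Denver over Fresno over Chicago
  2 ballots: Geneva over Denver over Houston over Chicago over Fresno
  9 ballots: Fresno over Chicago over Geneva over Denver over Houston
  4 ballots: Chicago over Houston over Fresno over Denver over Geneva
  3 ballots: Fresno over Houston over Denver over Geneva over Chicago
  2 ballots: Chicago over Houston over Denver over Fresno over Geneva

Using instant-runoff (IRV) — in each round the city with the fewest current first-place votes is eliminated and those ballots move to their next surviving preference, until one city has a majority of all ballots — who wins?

Houston

Round 1: Houston 8, Denver 0, Fresno 12, Geneva 9, Chicago 6. Denver eliminated.
Round 2: Houston 8, Fresno 12, Geneva 9, Chicago 6. Chicago eliminated.
Round 3: Houston 14, Fresno 12, Geneva 9. Geneva eliminated.
Round 4: Houston 23, Fresno 12. Houston has a majority (≥18).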